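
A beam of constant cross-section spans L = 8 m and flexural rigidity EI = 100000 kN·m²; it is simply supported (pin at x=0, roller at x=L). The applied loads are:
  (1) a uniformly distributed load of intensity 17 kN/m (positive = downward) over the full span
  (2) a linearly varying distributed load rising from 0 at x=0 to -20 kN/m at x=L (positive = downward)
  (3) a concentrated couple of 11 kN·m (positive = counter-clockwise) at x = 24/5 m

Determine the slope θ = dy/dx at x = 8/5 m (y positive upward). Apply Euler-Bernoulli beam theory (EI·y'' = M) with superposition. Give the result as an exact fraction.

Load 1 — uniform load w=17 kN/m over full span:
  θ_1 = -w(L³-6Lx²+4x³)/(24EI) = -17·(8³-6·8·(8/5)²+4·(8/5)³)/(24·100000) = -1122/390625 rad
Load 2 — triangular load w₀=-20 kN/m (0→w₀ over full span):
  θ_2 = -w₀(7L⁴-30L²x²+15x⁴)/(360LEI) = -(-20)·(7·8⁴-30·8²·(8/5)²+15·(8/5)⁴)/(360·8·100000) = 5824/3515625 rad
Load 3 — applied couple M₀=11 kN·m at a=24/5 m (b=L-a=16/5):
  θ_3 = (M₀x²/(2L)+C₁)/EI  [x≤a] with C₁=M₀(3b²-L²)/(6L)=-572/75 = (11·(8/5)²/(2·8)+(-572/75))/100000 = -11/187500 rad
Superposition: θ = Σ θ_i = -17921/14062500 rad ≈ -0.001274 rad

θ(8/5) = -17921/14062500 rad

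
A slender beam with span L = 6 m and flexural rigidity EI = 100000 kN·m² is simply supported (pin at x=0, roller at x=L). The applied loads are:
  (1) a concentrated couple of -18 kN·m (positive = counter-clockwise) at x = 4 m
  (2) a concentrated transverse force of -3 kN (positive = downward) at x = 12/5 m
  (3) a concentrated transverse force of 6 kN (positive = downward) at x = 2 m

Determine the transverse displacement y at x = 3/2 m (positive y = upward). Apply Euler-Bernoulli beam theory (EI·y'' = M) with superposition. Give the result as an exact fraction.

y(3/2) = 3959/50000000 m

Load 1 — applied couple M₀=-18 kN·m at a=4 m (b=L-a=2):
  y_1 = (M₀x³/(6L)+C₁x)/EI  [x≤a] with C₁=M₀(3b²-L²)/(6L)=12 = ((-18)·(3/2)³/(6·6)+12·(3/2))/100000 = 261/1600000 m
Load 2 — point force P=-3 kN at a=12/5 m (b=L-a=18/5):
  y_2 = -Pbx(L²-b²-x²)/(6LEI)  [x≤a] = -(-3)·(18/5)·(3/2)·(6²-(18/5)²-(3/2)²)/(6·6·100000) = 18711/200000000 m
Load 3 — point force P=6 kN at a=2 m (b=L-a=4):
  y_3 = -Pbx(L²-b²-x²)/(6LEI)  [x≤a] = -6·4·(3/2)·(6²-4²-(3/2)²)/(6·6·100000) = -71/400000 m
Superposition: y = Σ y_i = 3959/50000000 m ≈ 0.000079 m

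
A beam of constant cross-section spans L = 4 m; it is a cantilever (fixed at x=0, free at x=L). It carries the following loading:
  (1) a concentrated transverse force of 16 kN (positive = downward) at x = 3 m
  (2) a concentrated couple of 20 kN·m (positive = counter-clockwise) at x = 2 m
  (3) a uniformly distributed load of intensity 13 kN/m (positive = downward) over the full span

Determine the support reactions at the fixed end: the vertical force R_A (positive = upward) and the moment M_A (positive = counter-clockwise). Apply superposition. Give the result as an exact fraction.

R_A = 68 kN, M_A = 132 kN·m

Load 1 — point force P=16 kN at a=3 m (b=L-a=1):
  R_A = P = 16 kN
  M_A = Pa = 16·3 = 48 kN·m
Load 2 — applied couple M₀=20 kN·m at a=2 m (b=L-a=2):
  R_A = 0 kN
  M_A = -M₀ = -20 kN·m
Load 3 — uniform load w=13 kN/m over full span:
  R_A = wL = 13·4 = 52 kN
  M_A = wL²/2 = 13·4²/2 = 104 kN·m
Superposition: R_A = 68 kN, M_A = 132 kN·m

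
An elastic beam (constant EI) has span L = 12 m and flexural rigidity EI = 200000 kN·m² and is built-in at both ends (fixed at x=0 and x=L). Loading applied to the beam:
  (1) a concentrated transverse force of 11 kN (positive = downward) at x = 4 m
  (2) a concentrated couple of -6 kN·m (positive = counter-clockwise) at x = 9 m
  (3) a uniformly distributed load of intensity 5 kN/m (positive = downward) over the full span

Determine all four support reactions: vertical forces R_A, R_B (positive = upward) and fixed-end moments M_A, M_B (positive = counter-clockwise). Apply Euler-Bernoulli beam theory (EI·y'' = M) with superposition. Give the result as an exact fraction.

Load 1 — point force P=11 kN at a=4 m (b=L-a=8):
  R_A = Pb²(3a+b)/L³ = 11·8²·(3·4+8)/12³ = 220/27 kN
  M_A = Pab²/L² = 11·4·8²/12² = 176/9 kN·m
  R_B = Pa²(a+3b)/L³ = 11·4²·(4+3·8)/12³ = 77/27 kN
  M_B = -Pa²b/L² = -11·4²·8/12² = -88/9 kN·m
Load 2 — applied couple M₀=-6 kN·m at a=9 m (b=L-a=3):
  R_A = 6M₀ab/L³ = 6·(-6)·9·3/12³ = -9/16 kN
  M_A = M₀b(2a-b)/L² = (-6)·3·(2·9-3)/12² = -15/8 kN·m
  R_B = -6M₀ab/L³ = -6·(-6)·9·3/12³ = 9/16 kN
  M_B = M₀a(2b-a)/L² = (-6)·9·(2·3-9)/12² = 9/8 kN·m
Load 3 — uniform load w=5 kN/m over full span:
  R_A = wL/2 = 5·12/2 = 30 kN
  M_A = wL²/12 = 5·12²/12 = 60 kN·m
  R_B = wL/2 = 5·12/2 = 30 kN
  M_B = -wL²/12 = -5·12²/12 = -60 kN·m
Superposition: R_A = 16237/432 kN, M_A = 5593/72 kN·m, R_B = 14435/432 kN, M_B = -4943/72 kN·m

R_A = 16237/432 kN, M_A = 5593/72 kN·m, R_B = 14435/432 kN, M_B = -4943/72 kN·m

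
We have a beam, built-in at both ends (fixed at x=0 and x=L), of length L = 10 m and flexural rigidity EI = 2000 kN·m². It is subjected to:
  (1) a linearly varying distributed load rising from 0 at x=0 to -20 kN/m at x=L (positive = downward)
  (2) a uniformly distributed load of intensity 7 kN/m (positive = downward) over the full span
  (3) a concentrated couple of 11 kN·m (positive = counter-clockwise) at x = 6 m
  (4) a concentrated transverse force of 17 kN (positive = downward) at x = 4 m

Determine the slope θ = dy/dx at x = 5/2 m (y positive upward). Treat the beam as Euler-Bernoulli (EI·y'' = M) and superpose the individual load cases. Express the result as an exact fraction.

θ(5/2) = -117/25600 rad

Load 1 — triangular load w₀=-20 kN/m (0→w₀ over full span):
  θ_1 = -w₀(2x(L-x)(L-2x)(x+2L)+x²(L-x)²)/(120LEI) = -(-20)·(2·(5/2)·(10-(5/2))·(10-2·(5/2))·((5/2)+2·10)+(5/2)²·(10-(5/2))²)/(120·10·2000) = 39/1024 rad
Load 2 — uniform load w=7 kN/m over full span:
  θ_2 = -wx(L-x)(L-2x)/(12EI) = -7·(5/2)·(10-(5/2))·(10-2·(5/2))/(12·2000) = -7/256 rad
Load 3 — applied couple M₀=11 kN·m at a=6 m (b=L-a=4):
  θ_3 = (R_Ax²/2 - M_Ax)/EI  [x≤a] with R_A=198/125, M_A=88/25 = ((198/125)·(5/2)²/2 - (88/25)·(5/2))/2000 = -77/40000 rad
Load 4 — point force P=17 kN at a=4 m (b=L-a=6):
  θ_4 = -Pb²x(2aL-(3a+b)x)/(2L³EI)  [x≤a] = -17·6²·(5/2)·(2·4·10-(3·4+6)·(5/2))/(2·10³·2000) = -1071/80000 rad
Superposition: θ = Σ θ_i = -117/25600 rad ≈ -0.004570 rad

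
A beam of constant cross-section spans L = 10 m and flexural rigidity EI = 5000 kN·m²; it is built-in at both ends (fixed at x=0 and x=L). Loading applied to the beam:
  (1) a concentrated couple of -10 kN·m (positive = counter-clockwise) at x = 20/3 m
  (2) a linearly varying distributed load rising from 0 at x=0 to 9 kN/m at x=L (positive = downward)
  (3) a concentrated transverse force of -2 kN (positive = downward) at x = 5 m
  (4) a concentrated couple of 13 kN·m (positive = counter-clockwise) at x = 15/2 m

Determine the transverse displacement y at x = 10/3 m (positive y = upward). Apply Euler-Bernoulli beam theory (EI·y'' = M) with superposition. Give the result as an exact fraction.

Load 1 — applied couple M₀=-10 kN·m at a=20/3 m (b=L-a=10/3):
  y_1 = (R_Ax³/6 - M_Ax²/2)/EI  [x≤a] with R_A=-4/3, M_A=-10/3 = ((-4/3)·(10/3)³/6 - (-10/3)·(10/3)²/2)/5000 = 1/486 m
Load 2 — triangular load w₀=9 kN/m (0→w₀ over full span):
  y_2 = -w₀x²(L-x)²(x+2L)/(120LEI) = -9·(10/3)²·(10-(10/3))²·((10/3)+2·10)/(120·10·5000) = -7/405 m
Load 3 — point force P=-2 kN at a=5 m (b=L-a=5):
  y_3 = -Pb²x²(3aL-(3a+b)x)/(6L³EI)  [x≤a] = -(-2)·5²·(10/3)²·(3·5·10-(3·5+5)·(10/3))/(6·10³·5000) = 1/648 m
Load 4 — applied couple M₀=13 kN·m at a=15/2 m (b=L-a=5/2):
  y_4 = (R_Ax³/6 - M_Ax²/2)/EI  [x≤a] with R_A=117/80, M_A=65/16 = ((117/80)·(10/3)³/6 - (65/16)·(10/3)²/2)/5000 = -13/4800 m
Superposition: y = Σ y_i = -6373/388800 m ≈ -0.016391 m

y(10/3) = -6373/388800 m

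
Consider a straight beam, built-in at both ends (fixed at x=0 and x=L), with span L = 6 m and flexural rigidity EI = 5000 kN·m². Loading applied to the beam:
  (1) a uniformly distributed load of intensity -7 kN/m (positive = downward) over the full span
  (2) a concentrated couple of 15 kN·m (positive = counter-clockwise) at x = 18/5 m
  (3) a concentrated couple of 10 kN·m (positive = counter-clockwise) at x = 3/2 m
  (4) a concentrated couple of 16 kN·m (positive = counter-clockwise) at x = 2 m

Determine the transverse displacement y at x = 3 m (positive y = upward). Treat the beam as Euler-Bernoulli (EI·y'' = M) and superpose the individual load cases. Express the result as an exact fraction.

y(3) = 637/100000 m

Load 1 — uniform load w=-7 kN/m over full span:
  y_1 = -wx²(L-x)²/(24EI) = -(-7)·3²·(6-3)²/(24·5000) = 189/40000 m
Load 2 — applied couple M₀=15 kN·m at a=18/5 m (b=L-a=12/5):
  y_2 = (R_Ax³/6 - M_Ax²/2)/EI  [x≤a] with R_A=18/5, M_A=24/5 = ((18/5)·3³/6 - (24/5)·3²/2)/5000 = -27/25000 m
Load 3 — applied couple M₀=10 kN·m at a=3/2 m (b=L-a=9/2):
  y_3 = (R_Ax³/6 - M_Ax²/2 - M₀(x-a)²/2)/EI  [x>a] with R_A=15/8, M_A=-15/8 = ((15/8)·3³/6 - (-15/8)·3²/2 - 10·(3-(3/2))²/2)/5000 = 9/8000 m
Load 4 — applied couple M₀=16 kN·m at a=2 m (b=L-a=4):
  y_4 = (R_Ax³/6 - M_Ax²/2 - M₀(x-a)²/2)/EI  [x>a] with R_A=32/9, M_A=0 = ((32/9)·3³/6 - 0·3²/2 - 16·(3-2)²/2)/5000 = 1/625 m
Superposition: y = Σ y_i = 637/100000 m ≈ 0.006370 m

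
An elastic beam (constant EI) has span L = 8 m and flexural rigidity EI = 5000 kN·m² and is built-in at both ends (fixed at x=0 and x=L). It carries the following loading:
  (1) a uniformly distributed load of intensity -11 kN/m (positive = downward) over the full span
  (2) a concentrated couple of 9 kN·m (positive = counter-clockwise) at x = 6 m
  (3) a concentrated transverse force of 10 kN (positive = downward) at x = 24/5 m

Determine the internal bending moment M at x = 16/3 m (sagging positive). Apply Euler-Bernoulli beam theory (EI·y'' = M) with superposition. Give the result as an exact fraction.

Load 1 — uniform load w=-11 kN/m over full span:
  M_1 = wLx/2 - wL²/12 - wx²/2 = (-11)·8·(16/3)/2 - (-11)·8²/12 - (-11)·(16/3)²/2 = -176/9 kN·m
Load 2 — applied couple M₀=9 kN·m at a=6 m (b=L-a=2):
  M_2 = R_Ax - M_A  [x≤a] with R_A=81/64, M_A=45/16 = (81/64)·(16/3) - (45/16) = 63/16 kN·m
Load 3 — point force P=10 kN at a=24/5 m (b=L-a=16/5):
  M_3 = Pa²(a+3b)(L-x)/L³ - Pa²b/L²  [x>a] = 10·(24/5)²·((24/5)+3·(16/5))·(8-(16/3))/8³ - 10·(24/5)²·(16/5)/8² = 144/25 kN·m
Superposition: M = Σ M_i = -35489/3600 kN·m ≈ -9.858056 kN·m

M(16/3) = -35489/3600 kN·m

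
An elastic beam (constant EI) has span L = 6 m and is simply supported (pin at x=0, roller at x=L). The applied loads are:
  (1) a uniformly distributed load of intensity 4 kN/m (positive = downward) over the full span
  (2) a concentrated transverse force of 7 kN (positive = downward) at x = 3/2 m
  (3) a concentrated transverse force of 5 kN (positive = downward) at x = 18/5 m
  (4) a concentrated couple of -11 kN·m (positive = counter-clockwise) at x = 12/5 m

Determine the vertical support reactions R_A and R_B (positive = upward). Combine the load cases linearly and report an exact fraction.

R_A = 209/12 kN, R_B = 223/12 kN

Load 1 — uniform load w=4 kN/m over full span:
  R_A = wL/2 = 4·6/2 = 12 kN
  R_B = wL/2 = 4·6/2 = 12 kN
Load 2 — point force P=7 kN at a=3/2 m (b=L-a=9/2):
  R_A = Pb/L = 7·(9/2)/6 = 21/4 kN
  R_B = Pa/L = 7·(3/2)/6 = 7/4 kN
Load 3 — point force P=5 kN at a=18/5 m (b=L-a=12/5):
  R_A = Pb/L = 5·(12/5)/6 = 2 kN
  R_B = Pa/L = 5·(18/5)/6 = 3 kN
Load 4 — applied couple M₀=-11 kN·m at a=12/5 m (b=L-a=18/5):
  R_A = M₀/L = (-11)/6 = -11/6 kN
  R_B = -M₀/L = -(-11)/6 = 11/6 kN
Superposition: R_A = 209/12 kN, R_B = 223/12 kN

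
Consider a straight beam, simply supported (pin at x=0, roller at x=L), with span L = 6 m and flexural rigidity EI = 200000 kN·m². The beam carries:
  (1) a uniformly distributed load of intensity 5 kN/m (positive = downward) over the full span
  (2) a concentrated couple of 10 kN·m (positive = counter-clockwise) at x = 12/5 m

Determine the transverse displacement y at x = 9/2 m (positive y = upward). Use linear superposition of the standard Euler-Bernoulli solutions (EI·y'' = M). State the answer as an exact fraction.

Load 1 — uniform load w=5 kN/m over full span:
  y_1 = -wx(L³-2Lx²+x³)/(24EI) = -5·(9/2)·(6³-2·6·(9/2)²+(9/2)³)/(24·200000) = -1539/5120000 m
Load 2 — applied couple M₀=10 kN·m at a=12/5 m (b=L-a=18/5):
  y_2 = (M₀x³/(6L)-M₀(x-a)²/2+C₁x)/EI  [x>a] with C₁=M₀(3b²-L²)/(6L)=4/5 = (10·(9/2)³/(6·6)-10·((9/2)-(12/5))²/2+(4/5)·(9/2))/200000 = 549/16000000 m
Superposition: y = Σ y_i = -34083/128000000 m ≈ -0.000266 m

y(9/2) = -34083/128000000 m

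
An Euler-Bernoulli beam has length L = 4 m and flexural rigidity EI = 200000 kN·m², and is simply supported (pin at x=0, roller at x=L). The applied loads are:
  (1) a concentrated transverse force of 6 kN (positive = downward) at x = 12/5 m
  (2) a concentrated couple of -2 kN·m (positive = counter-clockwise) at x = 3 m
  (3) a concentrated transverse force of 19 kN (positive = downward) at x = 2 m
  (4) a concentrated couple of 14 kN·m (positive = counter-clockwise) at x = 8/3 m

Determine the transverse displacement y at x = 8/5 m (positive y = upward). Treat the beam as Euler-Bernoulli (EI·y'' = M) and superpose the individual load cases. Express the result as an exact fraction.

Load 1 — point force P=6 kN at a=12/5 m (b=L-a=8/5):
  y_1 = -Pbx(L²-b²-x²)/(6LEI)  [x≤a] = -6·(8/5)·(8/5)·(4²-(8/5)²-(8/5)²)/(6·4·200000) = -68/1953125 m
Load 2 — applied couple M₀=-2 kN·m at a=3 m (b=L-a=1):
  y_2 = (M₀x³/(6L)+C₁x)/EI  [x≤a] with C₁=M₀(3b²-L²)/(6L)=13/12 = ((-2)·(8/5)³/(6·4)+(13/12)·(8/5))/200000 = 87/12500000 m
Load 3 — point force P=19 kN at a=2 m (b=L-a=2):
  y_3 = -Pbx(L²-b²-x²)/(6LEI)  [x≤a] = -19·2·(8/5)·(4²-2²-(8/5)²)/(6·4·200000) = -1121/9375000 m
Load 4 — applied couple M₀=14 kN·m at a=8/3 m (b=L-a=4/3):
  y_4 = (M₀x³/(6L)+C₁x)/EI  [x≤a] with C₁=M₀(3b²-L²)/(6L)=-56/9 = (14·(8/5)³/(6·4)+(-56/9)·(8/5))/200000 = -133/3515625 m
Superposition: y = Σ y_i = -104209/562500000 m ≈ -0.000185 m

y(8/5) = -104209/562500000 m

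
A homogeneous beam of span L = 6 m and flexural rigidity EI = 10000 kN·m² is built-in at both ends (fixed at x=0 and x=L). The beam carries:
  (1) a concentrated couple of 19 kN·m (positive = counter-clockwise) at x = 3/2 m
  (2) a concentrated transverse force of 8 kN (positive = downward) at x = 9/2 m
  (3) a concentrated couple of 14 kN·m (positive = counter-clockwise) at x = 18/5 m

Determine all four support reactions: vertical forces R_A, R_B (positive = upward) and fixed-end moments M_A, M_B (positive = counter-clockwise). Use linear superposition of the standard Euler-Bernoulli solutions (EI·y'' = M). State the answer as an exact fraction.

R_A = 3269/400 kN, M_A = 1267/400 kN·m, R_B = -69/400 kN, M_B = 347/400 kN·m

Load 1 — applied couple M₀=19 kN·m at a=3/2 m (b=L-a=9/2):
  R_A = 6M₀ab/L³ = 6·19·(3/2)·(9/2)/6³ = 57/16 kN
  M_A = M₀b(2a-b)/L² = 19·(9/2)·(2·(3/2)-(9/2))/6² = -57/16 kN·m
  R_B = -6M₀ab/L³ = -6·19·(3/2)·(9/2)/6³ = -57/16 kN
  M_B = M₀a(2b-a)/L² = 19·(3/2)·(2·(9/2)-(3/2))/6² = 95/16 kN·m
Load 2 — point force P=8 kN at a=9/2 m (b=L-a=3/2):
  R_A = Pb²(3a+b)/L³ = 8·(3/2)²·(3·(9/2)+(3/2))/6³ = 5/4 kN
  M_A = Pab²/L² = 8·(9/2)·(3/2)²/6² = 9/4 kN·m
  R_B = Pa²(a+3b)/L³ = 8·(9/2)²·((9/2)+3·(3/2))/6³ = 27/4 kN
  M_B = -Pa²b/L² = -8·(9/2)²·(3/2)/6² = -27/4 kN·m
Load 3 — applied couple M₀=14 kN·m at a=18/5 m (b=L-a=12/5):
  R_A = 6M₀ab/L³ = 6·14·(18/5)·(12/5)/6³ = 84/25 kN
  M_A = M₀b(2a-b)/L² = 14·(12/5)·(2·(18/5)-(12/5))/6² = 112/25 kN·m
  R_B = -6M₀ab/L³ = -6·14·(18/5)·(12/5)/6³ = -84/25 kN
  M_B = M₀a(2b-a)/L² = 14·(18/5)·(2·(12/5)-(18/5))/6² = 42/25 kN·m
Superposition: R_A = 3269/400 kN, M_A = 1267/400 kN·m, R_B = -69/400 kN, M_B = 347/400 kN·m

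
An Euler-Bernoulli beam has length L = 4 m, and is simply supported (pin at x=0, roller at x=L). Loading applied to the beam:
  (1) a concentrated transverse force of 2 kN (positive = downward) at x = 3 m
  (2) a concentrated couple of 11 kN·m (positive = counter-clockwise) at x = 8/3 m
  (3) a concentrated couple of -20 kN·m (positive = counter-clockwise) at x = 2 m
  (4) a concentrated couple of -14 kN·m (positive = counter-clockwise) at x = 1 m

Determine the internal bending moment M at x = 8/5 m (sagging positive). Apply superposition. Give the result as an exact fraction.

Load 1 — point force P=2 kN at a=3 m (b=L-a=1):
  M_1 = Pbx/L  [x≤a] = 2·1·(8/5)/4 = 4/5 kN·m
Load 2 — applied couple M₀=11 kN·m at a=8/3 m (b=L-a=4/3):
  M_2 = M₀x/L  [x≤a] = 11·(8/5)/4 = 22/5 kN·m
Load 3 — applied couple M₀=-20 kN·m at a=2 m (b=L-a=2):
  M_3 = M₀x/L  [x≤a] = (-20)·(8/5)/4 = -8 kN·m
Load 4 — applied couple M₀=-14 kN·m at a=1 m (b=L-a=3):
  M_4 = M₀x/L - M₀  [x>a] = (-14)·(8/5)/4 - (-14) = 42/5 kN·m
Superposition: M = Σ M_i = 28/5 kN·m ≈ 5.600000 kN·m

M(8/5) = 28/5 kN·m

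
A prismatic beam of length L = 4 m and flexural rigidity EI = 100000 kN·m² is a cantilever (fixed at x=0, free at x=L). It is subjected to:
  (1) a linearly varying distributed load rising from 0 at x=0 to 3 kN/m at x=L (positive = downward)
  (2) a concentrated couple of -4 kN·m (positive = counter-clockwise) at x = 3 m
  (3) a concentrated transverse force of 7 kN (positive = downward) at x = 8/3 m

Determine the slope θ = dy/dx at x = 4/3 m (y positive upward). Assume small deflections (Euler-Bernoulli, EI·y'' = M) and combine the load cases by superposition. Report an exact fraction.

θ(4/3) = -203/506250 rad

Load 1 — triangular load w₀=3 kN/m (0→w₀ over full span):
  θ_1 = (w₀Lx²/4-w₀L²x/3-w₀x⁴/(24L))/EI = (3·4·(4/3)²/4-3·4²·(4/3)/3-3·(4/3)⁴/(24·4))/100000 = -163/1012500 rad
Load 2 — applied couple M₀=-4 kN·m at a=3 m (b=L-a=1):
  θ_2 = M₀x/EI  [x≤a] = (-4)·(4/3)/100000 = -1/18750 rad
Load 3 — point force P=7 kN at a=8/3 m (b=L-a=4/3):
  θ_3 = -Px(2a-x)/(2EI)  [x≤a] = -7·(4/3)·(2·(8/3)-(4/3))/(2·100000) = -7/37500 rad
Superposition: θ = Σ θ_i = -203/506250 rad ≈ -0.000401 rad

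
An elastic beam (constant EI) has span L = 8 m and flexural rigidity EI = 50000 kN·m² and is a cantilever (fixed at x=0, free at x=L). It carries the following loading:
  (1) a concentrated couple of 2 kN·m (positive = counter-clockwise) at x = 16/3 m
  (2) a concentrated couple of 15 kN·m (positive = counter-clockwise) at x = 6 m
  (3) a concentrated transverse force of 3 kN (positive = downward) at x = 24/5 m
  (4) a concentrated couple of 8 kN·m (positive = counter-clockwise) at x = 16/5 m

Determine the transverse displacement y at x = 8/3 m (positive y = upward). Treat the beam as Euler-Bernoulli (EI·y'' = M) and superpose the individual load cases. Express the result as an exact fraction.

y(8/3) = 398/421875 m

Load 1 — applied couple M₀=2 kN·m at a=16/3 m (b=L-a=8/3):
  y_1 = M₀x²/(2EI)  [x≤a] = 2·(8/3)²/(2·50000) = 4/28125 m
Load 2 — applied couple M₀=15 kN·m at a=6 m (b=L-a=2):
  y_2 = M₀x²/(2EI)  [x≤a] = 15·(8/3)²/(2·50000) = 2/1875 m
Load 3 — point force P=3 kN at a=24/5 m (b=L-a=16/5):
  y_3 = -Px²(3a-x)/(6EI)  [x≤a] = -3·(8/3)²·(3·(24/5)-(8/3))/(6·50000) = -352/421875 m
Load 4 — applied couple M₀=8 kN·m at a=16/5 m (b=L-a=24/5):
  y_4 = M₀x²/(2EI)  [x≤a] = 8·(8/3)²/(2·50000) = 16/28125 m
Superposition: y = Σ y_i = 398/421875 m ≈ 0.000943 m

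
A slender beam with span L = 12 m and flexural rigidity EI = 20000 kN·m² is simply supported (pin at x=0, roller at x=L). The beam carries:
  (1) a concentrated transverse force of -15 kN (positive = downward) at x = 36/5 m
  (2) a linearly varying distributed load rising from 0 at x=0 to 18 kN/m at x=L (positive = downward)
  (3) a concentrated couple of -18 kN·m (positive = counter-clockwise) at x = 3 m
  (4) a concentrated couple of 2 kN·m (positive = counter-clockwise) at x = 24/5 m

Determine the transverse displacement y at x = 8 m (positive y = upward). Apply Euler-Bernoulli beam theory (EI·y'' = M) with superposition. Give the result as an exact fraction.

Load 1 — point force P=-15 kN at a=36/5 m (b=L-a=24/5):
  y_1 = -Pa(L-x)(2Lx-a²-x²)/(6LEI)  [x>a] = -(-15)·(36/5)·(12-8)·(2·12·8-(36/5)²-8²)/(6·12·20000) = 357/15625 m
Load 2 — triangular load w₀=18 kN/m (0→w₀ over full span):
  y_2 = -w₀x(7L⁴-10L²x²+3x⁴)/(360LEI) = -18·8·(7·12⁴-10·12²·8²+3·8⁴)/(360·12·20000) = -68/625 m
Load 3 — applied couple M₀=-18 kN·m at a=3 m (b=L-a=9):
  y_3 = (M₀x³/(6L)-M₀(x-a)²/2+C₁x)/EI  [x>a] with C₁=M₀(3b²-L²)/(6L)=-99/4 = ((-18)·8³/(6·12)-(-18)·(8-3)²/2+(-99/4)·8)/20000 = -101/20000 m
Load 4 — applied couple M₀=2 kN·m at a=24/5 m (b=L-a=36/5):
  y_4 = (M₀x³/(6L)-M₀(x-a)²/2+C₁x)/EI  [x>a] with C₁=M₀(3b²-L²)/(6L)=8/25 = (2·8³/(6·12)-2·(8-(24/5))²/2+(8/25)·8)/20000 = 46/140625 m
Superposition: y = Σ y_i = -408037/4500000 m ≈ -0.090675 m

y(8) = -408037/4500000 m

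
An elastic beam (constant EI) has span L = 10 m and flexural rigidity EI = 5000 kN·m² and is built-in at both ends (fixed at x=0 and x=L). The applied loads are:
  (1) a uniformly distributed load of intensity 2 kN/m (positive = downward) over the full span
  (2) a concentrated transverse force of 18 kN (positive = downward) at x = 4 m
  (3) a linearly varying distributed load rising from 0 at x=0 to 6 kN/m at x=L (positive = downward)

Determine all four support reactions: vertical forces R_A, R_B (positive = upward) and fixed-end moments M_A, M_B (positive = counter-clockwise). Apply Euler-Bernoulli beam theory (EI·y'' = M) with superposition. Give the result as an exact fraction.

Load 1 — uniform load w=2 kN/m over full span:
  R_A = wL/2 = 2·10/2 = 10 kN
  M_A = wL²/12 = 2·10²/12 = 50/3 kN·m
  R_B = wL/2 = 2·10/2 = 10 kN
  M_B = -wL²/12 = -2·10²/12 = -50/3 kN·m
Load 2 — point force P=18 kN at a=4 m (b=L-a=6):
  R_A = Pb²(3a+b)/L³ = 18·6²·(3·4+6)/10³ = 1458/125 kN
  M_A = Pab²/L² = 18·4·6²/10² = 648/25 kN·m
  R_B = Pa²(a+3b)/L³ = 18·4²·(4+3·6)/10³ = 792/125 kN
  M_B = -Pa²b/L² = -18·4²·6/10² = -432/25 kN·m
Load 3 — triangular load w₀=6 kN/m (0→w₀ over full span):
  R_A = 3w₀L/20 = 3·6·10/20 = 9 kN
  M_A = w₀L²/30 = 6·10²/30 = 20 kN·m
  R_B = 7w₀L/20 = 7·6·10/20 = 21 kN
  M_B = -w₀L²/20 = -6·10²/20 = -30 kN·m
Superposition: R_A = 3833/125 kN, M_A = 4694/75 kN·m, R_B = 4667/125 kN, M_B = -4796/75 kN·m

R_A = 3833/125 kN, M_A = 4694/75 kN·m, R_B = 4667/125 kN, M_B = -4796/75 kN·m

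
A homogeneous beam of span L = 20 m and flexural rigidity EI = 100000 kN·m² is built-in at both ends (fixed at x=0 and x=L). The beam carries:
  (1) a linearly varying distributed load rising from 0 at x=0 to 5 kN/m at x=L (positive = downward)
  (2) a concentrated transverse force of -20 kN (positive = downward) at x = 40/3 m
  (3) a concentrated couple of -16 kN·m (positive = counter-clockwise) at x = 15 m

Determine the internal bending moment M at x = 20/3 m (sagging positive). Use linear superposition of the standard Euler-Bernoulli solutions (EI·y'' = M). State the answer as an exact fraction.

Load 1 — triangular load w₀=5 kN/m (0→w₀ over full span):
  M_1 = 3w₀Lx/20 - w₀L²/30 - w₀x³/(6L) = 3·5·20·(20/3)/20 - 5·20²/30 - 5·(20/3)³/(6·20) = 1700/81 kN·m
Load 2 — point force P=-20 kN at a=40/3 m (b=L-a=20/3):
  M_2 = Pb²(3a+b)x/L³ - Pab²/L²  [x≤a] = (-20)·(20/3)²·(3·(40/3)+(20/3))·(20/3)/20³ - (-20)·(40/3)·(20/3)²/20² = -400/81 kN·m
Load 3 — applied couple M₀=-16 kN·m at a=15 m (b=L-a=5):
  M_3 = R_Ax - M_A  [x≤a] with R_A=-9/10, M_A=-5 = (-9/10)·(20/3) - (-5) = -1 kN·m
Superposition: M = Σ M_i = 1219/81 kN·m ≈ 15.049383 kN·m

M(20/3) = 1219/81 kN·m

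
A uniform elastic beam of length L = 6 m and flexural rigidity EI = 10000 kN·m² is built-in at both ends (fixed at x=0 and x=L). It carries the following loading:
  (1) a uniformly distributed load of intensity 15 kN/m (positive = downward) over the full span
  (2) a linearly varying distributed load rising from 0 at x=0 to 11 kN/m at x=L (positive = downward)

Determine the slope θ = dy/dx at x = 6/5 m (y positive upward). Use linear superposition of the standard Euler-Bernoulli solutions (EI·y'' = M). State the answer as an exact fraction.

θ(6/5) = -1359/390625 rad

Load 1 — uniform load w=15 kN/m over full span:
  θ_1 = -wx(L-x)(L-2x)/(12EI) = -15·(6/5)·(6-(6/5))·(6-2·(6/5))/(12·10000) = -81/31250 rad
Load 2 — triangular load w₀=11 kN/m (0→w₀ over full span):
  θ_2 = -w₀(2x(L-x)(L-2x)(x+2L)+x²(L-x)²)/(120LEI) = -11·(2·(6/5)·(6-(6/5))·(6-2·(6/5))·((6/5)+2·6)+(6/5)²·(6-(6/5))²)/(120·6·10000) = -693/781250 rad
Superposition: θ = Σ θ_i = -1359/390625 rad ≈ -0.003479 rad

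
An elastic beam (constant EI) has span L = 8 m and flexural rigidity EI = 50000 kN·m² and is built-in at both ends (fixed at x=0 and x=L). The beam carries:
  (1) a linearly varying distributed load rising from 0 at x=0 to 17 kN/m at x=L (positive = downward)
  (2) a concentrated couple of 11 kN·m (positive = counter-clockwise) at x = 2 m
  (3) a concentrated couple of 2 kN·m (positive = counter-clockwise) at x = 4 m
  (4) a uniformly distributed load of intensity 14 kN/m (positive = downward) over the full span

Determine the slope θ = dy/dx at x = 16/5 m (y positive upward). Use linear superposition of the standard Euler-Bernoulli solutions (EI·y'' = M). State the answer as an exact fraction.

θ(16/5) = -29951/31250000 rad

Load 1 — triangular load w₀=17 kN/m (0→w₀ over full span):
  θ_1 = -w₀(2x(L-x)(L-2x)(x+2L)+x²(L-x)²)/(120LEI) = -17·(2·(16/5)·(8-(16/5))·(8-2·(16/5))·((16/5)+2·8)+(16/5)²·(8-(16/5))²)/(120·8·50000) = -816/1953125 rad
Load 2 — applied couple M₀=11 kN·m at a=2 m (b=L-a=6):
  θ_2 = (R_Ax²/2 - M_Ax - M₀(x-a))/EI  [x>a] with R_A=99/64, M_A=-33/16 = ((99/64)·(16/5)²/2 - (-33/16)·(16/5) - 11·((16/5)-2))/50000 = 33/1250000 rad
Load 3 — applied couple M₀=2 kN·m at a=4 m (b=L-a=4):
  θ_3 = (R_Ax²/2 - M_Ax)/EI  [x≤a] with R_A=3/8, M_A=1/2 = ((3/8)·(16/5)²/2 - (1/2)·(16/5))/50000 = 1/156250 rad
Load 4 — uniform load w=14 kN/m over full span:
  θ_4 = -wx(L-x)(L-2x)/(12EI) = -14·(16/5)·(8-(16/5))·(8-2·(16/5))/(12·50000) = -224/390625 rad
Superposition: θ = Σ θ_i = -29951/31250000 rad ≈ -0.000958 rad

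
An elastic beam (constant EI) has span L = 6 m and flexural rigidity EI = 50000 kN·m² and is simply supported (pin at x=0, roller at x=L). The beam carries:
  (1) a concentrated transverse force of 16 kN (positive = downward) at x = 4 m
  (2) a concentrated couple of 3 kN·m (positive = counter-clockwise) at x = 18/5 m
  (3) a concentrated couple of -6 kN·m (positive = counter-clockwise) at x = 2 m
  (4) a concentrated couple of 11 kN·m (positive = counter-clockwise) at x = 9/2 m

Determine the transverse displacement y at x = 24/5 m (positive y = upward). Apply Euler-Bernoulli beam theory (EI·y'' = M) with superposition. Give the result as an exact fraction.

y(24/5) = -6497/6000000 m

Load 1 — point force P=16 kN at a=4 m (b=L-a=2):
  y_1 = -Pa(L-x)(2Lx-a²-x²)/(6LEI)  [x>a] = -16·4·(6-(24/5))·(2·6·(24/5)-4²-(24/5)²)/(6·6·50000) = -928/1171875 m
Load 2 — applied couple M₀=3 kN·m at a=18/5 m (b=L-a=12/5):
  y_2 = (M₀x³/(6L)-M₀(x-a)²/2+C₁x)/EI  [x>a] with C₁=M₀(3b²-L²)/(6L)=-39/25 = (3·(24/5)³/(6·6)-3·((24/5)-(18/5))²/2+(-39/25)·(24/5))/50000 = -27/3125000 m
Load 3 — applied couple M₀=-6 kN·m at a=2 m (b=L-a=4):
  y_3 = (M₀x³/(6L)-M₀(x-a)²/2+C₁x)/EI  [x>a] with C₁=M₀(3b²-L²)/(6L)=-2 = ((-6)·(24/5)³/(6·6)-(-6)·((24/5)-2)²/2+(-2)·(24/5))/50000 = -141/1562500 m
Load 4 — applied couple M₀=11 kN·m at a=9/2 m (b=L-a=3/2):
  y_4 = (M₀x³/(6L)-M₀(x-a)²/2+C₁x)/EI  [x>a] with C₁=M₀(3b²-L²)/(6L)=-143/16 = (11·(24/5)³/(6·6)-11·((24/5)-(9/2))²/2+(-143/16)·(24/5))/50000 = -9603/50000000 m
Superposition: y = Σ y_i = -6497/6000000 m ≈ -0.001083 m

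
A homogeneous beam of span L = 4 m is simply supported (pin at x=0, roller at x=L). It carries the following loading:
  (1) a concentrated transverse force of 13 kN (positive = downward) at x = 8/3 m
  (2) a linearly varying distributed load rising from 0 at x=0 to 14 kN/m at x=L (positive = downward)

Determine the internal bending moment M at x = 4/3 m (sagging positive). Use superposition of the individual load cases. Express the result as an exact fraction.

M(4/3) = 1364/81 kN·m

Load 1 — point force P=13 kN at a=8/3 m (b=L-a=4/3):
  M_1 = Pbx/L  [x≤a] = 13·(4/3)·(4/3)/4 = 52/9 kN·m
Load 2 — triangular load w₀=14 kN/m (0→w₀ over full span):
  M_2 = w₀Lx/6 - w₀x³/(6L) = 14·4·(4/3)/6 - 14·(4/3)³/(6·4) = 896/81 kN·m
Superposition: M = Σ M_i = 1364/81 kN·m ≈ 16.839506 kN·m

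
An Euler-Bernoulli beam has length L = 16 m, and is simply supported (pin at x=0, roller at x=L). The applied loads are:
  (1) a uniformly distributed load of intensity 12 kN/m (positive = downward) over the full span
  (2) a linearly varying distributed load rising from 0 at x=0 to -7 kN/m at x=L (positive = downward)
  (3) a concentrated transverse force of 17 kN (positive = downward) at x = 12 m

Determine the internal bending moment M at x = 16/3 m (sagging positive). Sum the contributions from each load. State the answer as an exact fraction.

Load 1 — uniform load w=12 kN/m over full span:
  M_1 = wx(L-x)/2 = 12·(16/3)·(16-(16/3))/2 = 1024/3 kN·m
Load 2 — triangular load w₀=-7 kN/m (0→w₀ over full span):
  M_2 = w₀Lx/6 - w₀x³/(6L) = (-7)·16·(16/3)/6 - (-7)·(16/3)³/(6·16) = -7168/81 kN·m
Load 3 — point force P=17 kN at a=12 m (b=L-a=4):
  M_3 = Pbx/L  [x≤a] = 17·4·(16/3)/16 = 68/3 kN·m
Superposition: M = Σ M_i = 22316/81 kN·m ≈ 275.506173 kN·m

M(16/3) = 22316/81 kN·m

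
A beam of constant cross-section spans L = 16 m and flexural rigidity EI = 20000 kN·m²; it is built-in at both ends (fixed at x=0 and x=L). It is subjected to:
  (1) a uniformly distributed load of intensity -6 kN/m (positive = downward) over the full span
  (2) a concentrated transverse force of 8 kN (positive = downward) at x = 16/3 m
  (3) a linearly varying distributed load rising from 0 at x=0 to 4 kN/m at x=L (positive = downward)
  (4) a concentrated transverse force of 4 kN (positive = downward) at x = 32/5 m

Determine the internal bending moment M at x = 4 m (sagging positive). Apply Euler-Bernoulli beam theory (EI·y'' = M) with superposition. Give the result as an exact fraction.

M(4) = -28712/3375 kN·m

Load 1 — uniform load w=-6 kN/m over full span:
  M_1 = wLx/2 - wL²/12 - wx²/2 = (-6)·16·4/2 - (-6)·16²/12 - (-6)·4²/2 = -16 kN·m
Load 2 — point force P=8 kN at a=16/3 m (b=L-a=32/3):
  M_2 = Pb²(3a+b)x/L³ - Pab²/L²  [x≤a] = 8·(32/3)²·(3·(16/3)+(32/3))·4/16³ - 8·(16/3)·(32/3)²/16² = 128/27 kN·m
Load 3 — triangular load w₀=4 kN/m (0→w₀ over full span):
  M_3 = 3w₀Lx/20 - w₀L²/30 - w₀x³/(6L) = 3·4·16·4/20 - 4·16²/30 - 4·4³/(6·16) = 8/5 kN·m
Load 4 — point force P=4 kN at a=32/5 m (b=L-a=48/5):
  M_4 = Pb²(3a+b)x/L³ - Pab²/L²  [x≤a] = 4·(48/5)²·(3·(32/5)+(48/5))·4/16³ - 4·(32/5)·(48/5)²/16² = 144/125 kN·m
Superposition: M = Σ M_i = -28712/3375 kN·m ≈ -8.507259 kN·m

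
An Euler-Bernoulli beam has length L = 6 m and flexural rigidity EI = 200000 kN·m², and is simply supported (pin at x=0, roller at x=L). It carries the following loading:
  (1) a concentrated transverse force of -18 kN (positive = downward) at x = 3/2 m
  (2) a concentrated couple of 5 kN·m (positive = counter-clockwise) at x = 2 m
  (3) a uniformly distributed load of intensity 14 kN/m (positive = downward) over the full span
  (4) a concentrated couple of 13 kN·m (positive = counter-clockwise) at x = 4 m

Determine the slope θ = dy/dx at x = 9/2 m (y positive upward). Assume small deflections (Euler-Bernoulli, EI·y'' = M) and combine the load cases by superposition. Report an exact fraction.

θ(9/2) = 283/800000 rad

Load 1 — point force P=-18 kN at a=3/2 m (b=L-a=9/2):
  θ_1 = -Pa(2L²-6Lx+3x²+a²)/(6LEI)  [x>a] = -(-18)·(3/2)·(2·6²-6·6·(9/2)+3·(9/2)²+(3/2)²)/(6·6·200000) = -81/800000 rad
Load 2 — applied couple M₀=5 kN·m at a=2 m (b=L-a=4):
  θ_2 = (M₀x²/(2L)-M₀(x-a)+C₁)/EI  [x>a] with C₁=M₀(3b²-L²)/(6L)=5/3 = (5·(9/2)²/(2·6)-5·((9/2)-2)+(5/3))/200000 = -23/1920000 rad
Load 3 — uniform load w=14 kN/m over full span:
  θ_3 = -w(L³-6Lx²+4x³)/(24EI) = -14·(6³-6·6·(9/2)²+4·(9/2)³)/(24·200000) = 693/1600000 rad
Load 4 — applied couple M₀=13 kN·m at a=4 m (b=L-a=2):
  θ_4 = (M₀x²/(2L)-M₀(x-a)+C₁)/EI  [x>a] with C₁=M₀(3b²-L²)/(6L)=-26/3 = (13·(9/2)²/(2·6)-13·((9/2)-4)+(-26/3))/200000 = 13/384000 rad
Superposition: θ = Σ θ_i = 283/800000 rad ≈ 0.000354 rad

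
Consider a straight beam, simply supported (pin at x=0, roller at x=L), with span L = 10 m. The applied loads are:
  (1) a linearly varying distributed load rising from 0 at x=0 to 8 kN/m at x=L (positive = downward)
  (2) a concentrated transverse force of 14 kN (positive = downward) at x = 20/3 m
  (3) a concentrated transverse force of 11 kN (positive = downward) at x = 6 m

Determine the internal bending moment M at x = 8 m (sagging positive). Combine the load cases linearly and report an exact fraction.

M(8) = 1054/15 kN·m

Load 1 — triangular load w₀=8 kN/m (0→w₀ over full span):
  M_1 = w₀Lx/6 - w₀x³/(6L) = 8·10·8/6 - 8·8³/(6·10) = 192/5 kN·m
Load 2 — point force P=14 kN at a=20/3 m (b=L-a=10/3):
  M_2 = Pa(L-x)/L  [x>a] = 14·(20/3)·(10-8)/10 = 56/3 kN·m
Load 3 — point force P=11 kN at a=6 m (b=L-a=4):
  M_3 = Pa(L-x)/L  [x>a] = 11·6·(10-8)/10 = 66/5 kN·m
Superposition: M = Σ M_i = 1054/15 kN·m ≈ 70.266667 kN·m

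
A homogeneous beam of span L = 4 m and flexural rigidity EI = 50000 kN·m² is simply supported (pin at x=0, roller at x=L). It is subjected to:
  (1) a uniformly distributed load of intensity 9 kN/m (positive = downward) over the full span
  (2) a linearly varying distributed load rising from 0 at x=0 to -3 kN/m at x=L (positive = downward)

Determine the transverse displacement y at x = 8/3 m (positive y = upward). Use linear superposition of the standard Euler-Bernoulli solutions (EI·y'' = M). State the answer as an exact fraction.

Load 1 — uniform load w=9 kN/m over full span:
  y_1 = -wx(L³-2Lx²+x³)/(24EI) = -9·(8/3)·(4³-2·4·(8/3)²+(8/3)³)/(24·50000) = -44/84375 m
Load 2 — triangular load w₀=-3 kN/m (0→w₀ over full span):
  y_2 = -w₀x(7L⁴-10L²x²+3x⁴)/(360LEI) = -(-3)·(8/3)·(7·4⁴-10·4²·(8/3)²+3·(8/3)⁴)/(360·4·50000) = 68/759375 m
Superposition: y = Σ y_i = -328/759375 m ≈ -0.000432 m

y(8/3) = -328/759375 m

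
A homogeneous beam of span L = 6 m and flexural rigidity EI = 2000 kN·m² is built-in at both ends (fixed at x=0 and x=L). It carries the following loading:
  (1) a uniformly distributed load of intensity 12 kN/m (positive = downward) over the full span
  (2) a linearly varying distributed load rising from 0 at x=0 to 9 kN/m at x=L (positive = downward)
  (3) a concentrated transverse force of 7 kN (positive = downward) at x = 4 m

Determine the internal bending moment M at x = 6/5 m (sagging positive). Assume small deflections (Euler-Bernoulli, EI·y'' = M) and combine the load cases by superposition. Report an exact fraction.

M(6/5) = -1457/375 kN·m

Load 1 — uniform load w=12 kN/m over full span:
  M_1 = wLx/2 - wL²/12 - wx²/2 = 12·6·(6/5)/2 - 12·6²/12 - 12·(6/5)²/2 = -36/25 kN·m
Load 2 — triangular load w₀=9 kN/m (0→w₀ over full span):
  M_2 = 3w₀Lx/20 - w₀L²/30 - w₀x³/(6L) = 3·9·6·(6/5)/20 - 9·6²/30 - 9·(6/5)³/(6·6) = -189/125 kN·m
Load 3 — point force P=7 kN at a=4 m (b=L-a=2):
  M_3 = Pb²(3a+b)x/L³ - Pab²/L²  [x≤a] = 7·2²·(3·4+2)·(6/5)/6³ - 7·4·2²/6² = -14/15 kN·m
Superposition: M = Σ M_i = -1457/375 kN·m ≈ -3.885333 kN·m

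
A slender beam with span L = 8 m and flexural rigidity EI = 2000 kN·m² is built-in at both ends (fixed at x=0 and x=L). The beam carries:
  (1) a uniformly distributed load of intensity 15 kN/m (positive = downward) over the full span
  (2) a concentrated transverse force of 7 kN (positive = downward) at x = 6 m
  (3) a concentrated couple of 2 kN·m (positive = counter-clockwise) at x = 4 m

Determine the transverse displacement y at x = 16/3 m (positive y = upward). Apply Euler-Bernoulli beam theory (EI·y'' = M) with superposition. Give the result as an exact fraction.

Load 1 — uniform load w=15 kN/m over full span:
  y_1 = -wx²(L-x)²/(24EI) = -15·(16/3)²·(8-(16/3))²/(24·2000) = -128/2025 m
Load 2 — point force P=7 kN at a=6 m (b=L-a=2):
  y_2 = -Pb²x²(3aL-(3a+b)x)/(6L³EI)  [x≤a] = -7·2²·(16/3)²·(3·6·8-(3·6+2)·(16/3))/(6·8³·2000) = -49/10125 m
Load 3 — applied couple M₀=2 kN·m at a=4 m (b=L-a=4):
  y_3 = (R_Ax³/6 - M_Ax²/2 - M₀(x-a)²/2)/EI  [x>a] with R_A=3/8, M_A=1/2 = ((3/8)·(16/3)³/6 - (1/2)·(16/3)²/2 - 2·((16/3)-4)²/2)/2000 = 1/3375 m
Superposition: y = Σ y_i = -686/10125 m ≈ -0.067753 m

y(16/3) = -686/10125 m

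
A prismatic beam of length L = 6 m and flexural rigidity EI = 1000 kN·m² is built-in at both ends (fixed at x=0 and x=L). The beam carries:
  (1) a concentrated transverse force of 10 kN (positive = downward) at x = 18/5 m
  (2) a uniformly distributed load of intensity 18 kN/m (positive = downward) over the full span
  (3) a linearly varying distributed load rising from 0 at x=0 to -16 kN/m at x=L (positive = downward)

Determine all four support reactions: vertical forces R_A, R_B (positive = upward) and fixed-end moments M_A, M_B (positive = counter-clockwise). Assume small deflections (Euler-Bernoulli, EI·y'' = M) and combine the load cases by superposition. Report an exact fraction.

Load 1 — point force P=10 kN at a=18/5 m (b=L-a=12/5):
  R_A = Pb²(3a+b)/L³ = 10·(12/5)²·(3·(18/5)+(12/5))/6³ = 88/25 kN
  M_A = Pab²/L² = 10·(18/5)·(12/5)²/6² = 144/25 kN·m
  R_B = Pa²(a+3b)/L³ = 10·(18/5)²·((18/5)+3·(12/5))/6³ = 162/25 kN
  M_B = -Pa²b/L² = -10·(18/5)²·(12/5)/6² = -216/25 kN·m
Load 2 — uniform load w=18 kN/m over full span:
  R_A = wL/2 = 18·6/2 = 54 kN
  M_A = wL²/12 = 18·6²/12 = 54 kN·m
  R_B = wL/2 = 18·6/2 = 54 kN
  M_B = -wL²/12 = -18·6²/12 = -54 kN·m
Load 3 — triangular load w₀=-16 kN/m (0→w₀ over full span):
  R_A = 3w₀L/20 = 3·(-16)·6/20 = -72/5 kN
  M_A = w₀L²/30 = (-16)·6²/30 = -96/5 kN·m
  R_B = 7w₀L/20 = 7·(-16)·6/20 = -168/5 kN
  M_B = -w₀L²/20 = -(-16)·6²/20 = 144/5 kN·m
Superposition: R_A = 1078/25 kN, M_A = 1014/25 kN·m, R_B = 672/25 kN, M_B = -846/25 kN·m

R_A = 1078/25 kN, M_A = 1014/25 kN·m, R_B = 672/25 kN, M_B = -846/25 kN·m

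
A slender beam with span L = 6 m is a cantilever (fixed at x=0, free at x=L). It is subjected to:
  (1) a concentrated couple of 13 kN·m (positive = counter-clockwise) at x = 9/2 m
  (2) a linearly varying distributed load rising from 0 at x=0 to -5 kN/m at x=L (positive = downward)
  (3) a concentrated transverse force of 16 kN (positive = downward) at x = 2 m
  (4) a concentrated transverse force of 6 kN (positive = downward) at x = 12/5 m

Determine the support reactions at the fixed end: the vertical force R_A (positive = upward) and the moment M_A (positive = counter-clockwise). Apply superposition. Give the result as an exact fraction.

Load 1 — applied couple M₀=13 kN·m at a=9/2 m (b=L-a=3/2):
  R_A = 0 kN
  M_A = -M₀ = -13 kN·m
Load 2 — triangular load w₀=-5 kN/m (0→w₀ over full span):
  R_A = w₀L/2 = (-5)·6/2 = -15 kN
  M_A = w₀L²/3 = (-5)·6²/3 = -60 kN·m
Load 3 — point force P=16 kN at a=2 m (b=L-a=4):
  R_A = P = 16 kN
  M_A = Pa = 16·2 = 32 kN·m
Load 4 — point force P=6 kN at a=12/5 m (b=L-a=18/5):
  R_A = P = 6 kN
  M_A = Pa = 6·(12/5) = 72/5 kN·m
Superposition: R_A = 7 kN, M_A = -133/5 kN·m

R_A = 7 kN, M_A = -133/5 kN·m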